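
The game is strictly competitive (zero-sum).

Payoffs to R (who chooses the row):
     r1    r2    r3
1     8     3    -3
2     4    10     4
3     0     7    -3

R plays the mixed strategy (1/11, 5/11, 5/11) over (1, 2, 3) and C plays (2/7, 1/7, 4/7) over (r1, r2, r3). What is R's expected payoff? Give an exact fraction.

Against (2/7, 1/7, 4/7), each row's expected payoff is 1: 1; 2: 34/7; 3: -5/7.
Taking the (1/11, 5/11, 5/11)-weighted average: (1/11)·(1) + (5/11)·(34/7) + (5/11)·(-5/7) = 152/77.

152/77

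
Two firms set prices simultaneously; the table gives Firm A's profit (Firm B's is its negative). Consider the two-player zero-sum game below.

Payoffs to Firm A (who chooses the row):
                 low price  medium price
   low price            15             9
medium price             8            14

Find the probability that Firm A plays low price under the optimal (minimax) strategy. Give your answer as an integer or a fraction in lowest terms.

1/2

Row minima are 9 and 8, so Firm A's maximin is 9; column maxima are 15 and 14, so Firm B's minimax is 14. These differ, so the equilibrium is in mixed strategies.
Let Firm A play low price with probability p. Firm B is indifferent when 15p + 8(1−p) = 9p + 14(1−p), giving p = 1/2.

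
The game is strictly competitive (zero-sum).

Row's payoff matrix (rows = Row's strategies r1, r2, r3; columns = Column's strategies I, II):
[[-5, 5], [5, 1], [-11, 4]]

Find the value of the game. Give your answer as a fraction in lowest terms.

15/7

Row r3 is strictly dominated by row r1, so Row never plays it.
The remaining 2×2 game on (r1, r2) × (I, II) has no saddle point. Let Row play r1 with probability p; indifference gives −5p + 5(1−p) = 5p + (1−p), so p = 2/7.
Similarly Column's optimal q on I is 2/7, and the value is -5·(2/7) + (5)·(5/7) = 15/7.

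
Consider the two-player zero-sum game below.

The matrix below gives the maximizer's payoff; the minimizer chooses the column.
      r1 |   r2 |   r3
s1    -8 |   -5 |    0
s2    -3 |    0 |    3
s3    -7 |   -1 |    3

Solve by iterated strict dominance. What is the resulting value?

Column r2 is strictly dominated by r1 for the minimizer (-8<-5, -3<0, -7<-1); eliminate r2.
Column r3 is strictly dominated by r1 for the minimizer (-8<0, -3<3, -7<3); eliminate r3.
Row s1 is strictly dominated by row s2 (-3>-8); eliminate s1.
Row s3 is strictly dominated by row s2 (-3>-7); eliminate s3.
Only (s2, r1) remains, with payoff -3.

-3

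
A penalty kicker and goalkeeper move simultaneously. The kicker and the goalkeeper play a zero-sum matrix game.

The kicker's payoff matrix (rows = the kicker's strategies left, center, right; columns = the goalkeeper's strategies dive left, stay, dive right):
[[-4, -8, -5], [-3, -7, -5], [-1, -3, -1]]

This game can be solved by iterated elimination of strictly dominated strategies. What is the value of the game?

-3

Column dive right is strictly dominated by stay for the goalkeeper (-8<-5, -7<-5, -3<-1); eliminate dive right.
Column dive left is strictly dominated by stay for the goalkeeper (-8<-4, -7<-3, -3<-1); eliminate dive left.
Row center is strictly dominated by row right (-3>-7); eliminate center.
Row left is strictly dominated by row right (-3>-8); eliminate left.
Only (right, stay) remains, with payoff -3.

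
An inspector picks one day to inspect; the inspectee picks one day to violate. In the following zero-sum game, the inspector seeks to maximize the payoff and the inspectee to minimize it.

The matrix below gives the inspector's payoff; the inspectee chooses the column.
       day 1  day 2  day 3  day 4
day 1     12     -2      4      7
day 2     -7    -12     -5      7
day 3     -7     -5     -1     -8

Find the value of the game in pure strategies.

-2

Row minima: -2, -12, -8 → the inspector's maximin is -2.
Column maxima: 12, -2, 4, 7 → the inspectee's minimax is -2.
They coincide at (day 1, day 2), so the value is -2.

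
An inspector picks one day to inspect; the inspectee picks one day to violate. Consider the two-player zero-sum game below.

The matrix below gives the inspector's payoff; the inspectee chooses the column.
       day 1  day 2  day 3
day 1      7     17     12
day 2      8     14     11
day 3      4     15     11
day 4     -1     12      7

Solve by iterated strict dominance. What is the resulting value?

Column day 2 is strictly dominated by day 1 for the inspectee (7<17, 8<14, 4<15, -1<12); eliminate day 2.
Column day 3 is strictly dominated by day 1 for the inspectee (7<12, 8<11, 4<11, -1<7); eliminate day 3.
Row day 3 is strictly dominated by row day 1 (7>4); eliminate day 3.
Row day 1 is strictly dominated by row day 2 (8>7); eliminate day 1.
Row day 4 is strictly dominated by row day 2 (8>-1); eliminate day 4.
Only (day 2, day 1) remains, with payoff 8.

8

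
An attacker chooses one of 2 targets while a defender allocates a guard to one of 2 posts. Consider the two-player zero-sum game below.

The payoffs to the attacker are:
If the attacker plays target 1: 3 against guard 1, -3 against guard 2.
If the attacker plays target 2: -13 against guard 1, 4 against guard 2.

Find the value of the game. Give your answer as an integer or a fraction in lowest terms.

Row minima are -3 and -13, so the attacker's maximin is -3; column maxima are 3 and 4, so the defender's minimax is 3. These differ, so the equilibrium is in mixed strategies.
Let the attacker play target 1 with probability p. The defender is indifferent when 3p − 13(1−p) = −3p + 4(1−p), giving p = 17/23.
Let the defender play guard 1 with probability q. The attacker is indifferent when 3q − 3(1−q) = −13q + 4(1−q), giving q = 7/23.
The value is 3·(7/23) + (-3)·(16/23) = -27/23.

-27/23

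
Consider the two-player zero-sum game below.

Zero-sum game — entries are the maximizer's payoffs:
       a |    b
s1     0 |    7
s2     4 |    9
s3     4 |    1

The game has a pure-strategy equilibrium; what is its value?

Row minima: 0, 4, 1 → the maximizer's maximin is 4.
Column maxima: 4, 9 → the minimizer's minimax is 4.
They coincide at (s2, a), so the value is 4.

4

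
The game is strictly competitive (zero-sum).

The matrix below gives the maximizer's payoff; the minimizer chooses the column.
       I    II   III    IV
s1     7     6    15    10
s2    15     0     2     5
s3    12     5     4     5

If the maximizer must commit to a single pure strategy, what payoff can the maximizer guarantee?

The worst-case payoff for each row is s1: 6, s2: 0, s3: 4.
The best of these is 6.

6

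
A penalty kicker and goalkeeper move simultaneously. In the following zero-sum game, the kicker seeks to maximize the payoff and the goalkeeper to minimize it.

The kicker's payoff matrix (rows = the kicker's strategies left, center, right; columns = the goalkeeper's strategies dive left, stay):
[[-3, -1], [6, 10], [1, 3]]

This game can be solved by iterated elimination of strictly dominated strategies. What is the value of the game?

Column stay is strictly dominated by dive left for the goalkeeper (-3<-1, 6<10, 1<3); eliminate stay.
Row right is strictly dominated by row center (6>1); eliminate right.
Row left is strictly dominated by row center (6>-3); eliminate left.
Only (center, dive left) remains, with payoff 6.

6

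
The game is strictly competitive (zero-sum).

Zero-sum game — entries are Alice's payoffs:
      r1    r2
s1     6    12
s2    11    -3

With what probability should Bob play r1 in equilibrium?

3/4

Row minima are 6 and -3, so Alice's maximin is 6; column maxima are 11 and 12, so Bob's minimax is 11. These differ, so the equilibrium is in mixed strategies.
Let Bob play r1 with probability q. Alice is indifferent when 6q + 12(1−q) = 11q − 3(1−q), giving q = 3/4.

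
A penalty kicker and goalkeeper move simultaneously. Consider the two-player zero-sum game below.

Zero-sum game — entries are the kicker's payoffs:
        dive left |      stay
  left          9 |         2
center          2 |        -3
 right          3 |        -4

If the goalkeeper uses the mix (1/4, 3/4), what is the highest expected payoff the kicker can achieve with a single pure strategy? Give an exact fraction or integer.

left: (9)·(1/4) + (2)·(3/4) = 15/4.
center: (2)·(1/4) + (-3)·(3/4) = -7/4.
right: (3)·(1/4) + (-4)·(3/4) = -9/4.
The best pure response is left with expected payoff 15/4.

15/4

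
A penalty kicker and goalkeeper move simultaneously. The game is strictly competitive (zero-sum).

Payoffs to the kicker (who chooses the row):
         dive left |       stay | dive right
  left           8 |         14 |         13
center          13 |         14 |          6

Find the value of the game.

Column stay is strictly dominated by dive left for the goalkeeper (it gives the kicker more in every row).
The remaining 2×2 game on (left, center) × (dive left, dive right) has no saddle point. Let the kicker play left with probability p; indifference gives 8p + 13(1−p) = 13p + 6(1−p), so p = 7/12.
Similarly the goalkeeper's optimal q on dive left is 7/12, and the value is 8·(7/12) + (13)·(5/12) = 121/12.

121/12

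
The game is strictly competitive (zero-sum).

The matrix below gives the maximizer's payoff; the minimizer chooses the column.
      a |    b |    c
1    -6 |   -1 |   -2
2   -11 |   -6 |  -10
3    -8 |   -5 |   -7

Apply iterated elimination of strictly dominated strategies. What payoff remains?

-6

Row 3 is strictly dominated by row 1 (-6>-8, -1>-5, -2>-7); eliminate 3.
Column b is strictly dominated by a for the minimizer (-6<-1, -11<-6); eliminate b.
Row 2 is strictly dominated by row 1 (-6>-11, -2>-10); eliminate 2.
Column c is strictly dominated by a for the minimizer (-6<-2); eliminate c.
Only (1, a) remains, with payoff -6.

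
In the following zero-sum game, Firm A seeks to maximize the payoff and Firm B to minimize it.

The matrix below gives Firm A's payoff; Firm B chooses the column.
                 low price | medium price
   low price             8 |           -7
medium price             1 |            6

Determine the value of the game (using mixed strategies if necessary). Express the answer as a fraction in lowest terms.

11/4

Row minima are -7 and 1, so Firm A's maximin is 1; column maxima are 8 and 6, so Firm B's minimax is 6. These differ, so the equilibrium is in mixed strategies.
Let Firm A play low price with probability p. Firm B is indifferent when 8p + (1−p) = −7p + 6(1−p), giving p = 1/4.
Let Firm B play low price with probability q. Firm A is indifferent when 8q − 7(1−q) = q + 6(1−q), giving q = 13/20.
The value is 8·(13/20) + (-7)·(7/20) = 11/4.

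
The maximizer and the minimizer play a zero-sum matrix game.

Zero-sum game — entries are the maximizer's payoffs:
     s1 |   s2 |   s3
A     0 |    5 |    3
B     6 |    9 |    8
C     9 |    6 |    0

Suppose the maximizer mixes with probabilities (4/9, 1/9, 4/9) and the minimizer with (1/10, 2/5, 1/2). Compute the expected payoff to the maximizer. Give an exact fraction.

59/15

Against (1/10, 2/5, 1/2), each row's expected payoff is A: 7/2; B: 41/5; C: 33/10.
Taking the (4/9, 1/9, 4/9)-weighted average: (4/9)·(7/2) + (1/9)·(41/5) + (4/9)·(33/10) = 59/15.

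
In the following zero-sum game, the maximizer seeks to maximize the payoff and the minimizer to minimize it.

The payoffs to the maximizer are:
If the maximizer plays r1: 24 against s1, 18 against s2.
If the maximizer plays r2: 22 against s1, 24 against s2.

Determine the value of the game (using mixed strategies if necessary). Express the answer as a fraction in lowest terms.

Row minima are 18 and 22, so the maximizer's maximin is 22; column maxima are 24 and 24, so the minimizer's minimax is 24. These differ, so the equilibrium is in mixed strategies.
Let the maximizer play r1 with probability p. The minimizer is indifferent when 24p + 22(1−p) = 18p + 24(1−p), giving p = 1/4.
Let the minimizer play s1 with probability q. The maximizer is indifferent when 24q + 18(1−q) = 22q + 24(1−q), giving q = 3/4.
The value is 24·(3/4) + (18)·(1/4) = 45/2.

45/2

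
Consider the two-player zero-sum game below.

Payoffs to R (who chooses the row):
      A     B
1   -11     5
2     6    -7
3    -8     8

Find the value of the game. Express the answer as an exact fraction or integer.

Row 1 is strictly dominated by row 3, so R never plays it.
The remaining 2×2 game on (2, 3) × (A, B) has no saddle point. Let R play 2 with probability p; indifference gives 6p − 8(1−p) = −7p + 8(1−p), so p = 16/29.
Similarly C's optimal q on A is 15/29, and the value is 6·(15/29) + (-7)·(14/29) = -8/29.

-8/29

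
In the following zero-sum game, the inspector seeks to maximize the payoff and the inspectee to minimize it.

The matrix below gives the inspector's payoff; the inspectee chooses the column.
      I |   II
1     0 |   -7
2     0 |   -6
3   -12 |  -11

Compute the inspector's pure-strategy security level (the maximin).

-6

The worst-case payoff for each row is 1: -7, 2: -6, 3: -12.
The best of these is -6.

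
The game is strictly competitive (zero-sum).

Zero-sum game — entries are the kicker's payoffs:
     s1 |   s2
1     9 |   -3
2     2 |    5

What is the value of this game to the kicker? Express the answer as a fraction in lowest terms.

Row minima are -3 and 2, so the kicker's maximin is 2; column maxima are 9 and 5, so the goalkeeper's minimax is 5. These differ, so the equilibrium is in mixed strategies.
Let the kicker play 1 with probability p. The goalkeeper is indifferent when 9p + 2(1−p) = −3p + 5(1−p), giving p = 1/5.
Let the goalkeeper play s1 with probability q. The kicker is indifferent when 9q − 3(1−q) = 2q + 5(1−q), giving q = 8/15.
The value is 9·(8/15) + (-3)·(7/15) = 17/5.

17/5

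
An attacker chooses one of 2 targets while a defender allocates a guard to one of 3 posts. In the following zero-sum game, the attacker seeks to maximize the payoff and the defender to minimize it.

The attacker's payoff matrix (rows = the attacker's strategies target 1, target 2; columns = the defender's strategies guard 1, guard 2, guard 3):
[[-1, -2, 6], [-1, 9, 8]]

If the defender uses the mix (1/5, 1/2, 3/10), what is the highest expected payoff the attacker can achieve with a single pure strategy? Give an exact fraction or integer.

target 1: (-1)·(1/5) + (-2)·(1/2) + (6)·(3/10) = 3/5.
target 2: (-1)·(1/5) + (9)·(1/2) + (8)·(3/10) = 67/10.
The best pure response is target 2 with expected payoff 67/10.

67/10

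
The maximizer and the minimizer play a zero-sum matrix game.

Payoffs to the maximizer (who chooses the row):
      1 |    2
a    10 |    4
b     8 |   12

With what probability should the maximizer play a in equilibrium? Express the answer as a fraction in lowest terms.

Row minima are 4 and 8, so the maximizer's maximin is 8; column maxima are 10 and 12, so the minimizer's minimax is 10. These differ, so the equilibrium is in mixed strategies.
Let the maximizer play a with probability p. The minimizer is indifferent when 10p + 8(1−p) = 4p + 12(1−p), giving p = 2/5.

2/5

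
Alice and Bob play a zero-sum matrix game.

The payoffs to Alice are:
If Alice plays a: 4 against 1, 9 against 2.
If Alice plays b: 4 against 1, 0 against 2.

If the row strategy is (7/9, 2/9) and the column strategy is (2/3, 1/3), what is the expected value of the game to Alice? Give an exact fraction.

5

Against (2/3, 1/3), each row's expected payoff is a: 17/3; b: 8/3.
Taking the (7/9, 2/9)-weighted average: (7/9)·(17/3) + (2/9)·(8/3) = 5.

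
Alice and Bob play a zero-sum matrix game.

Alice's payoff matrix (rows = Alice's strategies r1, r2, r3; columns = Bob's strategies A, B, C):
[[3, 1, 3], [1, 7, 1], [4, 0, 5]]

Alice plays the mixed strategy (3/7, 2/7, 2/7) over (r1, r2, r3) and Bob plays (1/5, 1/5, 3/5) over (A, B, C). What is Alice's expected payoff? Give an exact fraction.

99/35

Against (1/5, 1/5, 3/5), each row's expected payoff is r1: 13/5; r2: 11/5; r3: 19/5.
Taking the (3/7, 2/7, 2/7)-weighted average: (3/7)·(13/5) + (2/7)·(11/5) + (2/7)·(19/5) = 99/35.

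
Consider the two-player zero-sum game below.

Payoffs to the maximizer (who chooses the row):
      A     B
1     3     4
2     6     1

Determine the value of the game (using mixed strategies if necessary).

7/2

Row minima are 3 and 1, so the maximizer's maximin is 3; column maxima are 6 and 4, so the minimizer's minimax is 4. These differ, so the equilibrium is in mixed strategies.
Let the maximizer play 1 with probability p. The minimizer is indifferent when 3p + 6(1−p) = 4p + (1−p), giving p = 5/6.
Let the minimizer play A with probability q. The maximizer is indifferent when 3q + 4(1−q) = 6q + (1−q), giving q = 1/2.
The value is 3·(1/2) + (4)·(1/2) = 7/2.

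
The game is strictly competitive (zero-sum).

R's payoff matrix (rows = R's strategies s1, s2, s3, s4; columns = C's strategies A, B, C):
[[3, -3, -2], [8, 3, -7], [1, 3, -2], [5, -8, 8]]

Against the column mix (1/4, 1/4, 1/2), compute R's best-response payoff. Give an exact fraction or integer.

13/4

s1: (3)·(1/4) + (-3)·(1/4) + (-2)·(1/2) = -1.
s2: (8)·(1/4) + (3)·(1/4) + (-7)·(1/2) = -3/4.
s3: (1)·(1/4) + (3)·(1/4) + (-2)·(1/2) = 0.
s4: (5)·(1/4) + (-8)·(1/4) + (8)·(1/2) = 13/4.
The best pure response is s4 with expected payoff 13/4.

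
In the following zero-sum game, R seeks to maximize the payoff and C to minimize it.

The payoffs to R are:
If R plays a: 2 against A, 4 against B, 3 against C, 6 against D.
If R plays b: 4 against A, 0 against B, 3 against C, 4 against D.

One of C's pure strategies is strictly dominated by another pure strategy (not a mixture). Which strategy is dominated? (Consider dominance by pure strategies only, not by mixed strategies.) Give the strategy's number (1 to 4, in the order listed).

C prefers columns that give R less. Compare D with B: 4 < 6, 0 < 4.
So B strictly dominates D for C; D is strictly dominated.

4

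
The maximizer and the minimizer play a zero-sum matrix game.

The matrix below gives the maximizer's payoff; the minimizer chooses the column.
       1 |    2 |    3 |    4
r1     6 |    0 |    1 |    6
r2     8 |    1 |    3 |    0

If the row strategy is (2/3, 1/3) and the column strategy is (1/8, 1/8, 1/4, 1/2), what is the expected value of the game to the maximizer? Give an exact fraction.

Against (1/8, 1/8, 1/4, 1/2), each row's expected payoff is r1: 4; r2: 15/8.
Taking the (2/3, 1/3)-weighted average: (2/3)·(4) + (1/3)·(15/8) = 79/24.

79/24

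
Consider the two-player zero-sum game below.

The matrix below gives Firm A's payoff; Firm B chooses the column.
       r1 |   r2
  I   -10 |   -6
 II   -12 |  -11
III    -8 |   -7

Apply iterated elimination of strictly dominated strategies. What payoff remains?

Row II is strictly dominated by row I (-10>-12, -6>-11); eliminate II.
Column r2 is strictly dominated by r1 for Firm B (-10<-6, -8<-7); eliminate r2.
Row I is strictly dominated by row III (-8>-10); eliminate I.
Only (III, r1) remains, with payoff -8.

-8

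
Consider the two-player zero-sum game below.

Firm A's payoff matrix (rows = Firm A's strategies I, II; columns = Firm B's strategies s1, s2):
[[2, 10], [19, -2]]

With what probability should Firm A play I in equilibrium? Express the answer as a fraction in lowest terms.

21/29

Row minima are 2 and -2, so Firm A's maximin is 2; column maxima are 19 and 10, so Firm B's minimax is 10. These differ, so the equilibrium is in mixed strategies.
Let Firm A play I with probability p. Firm B is indifferent when 2p + 19(1−p) = 10p − 2(1−p), giving p = 21/29.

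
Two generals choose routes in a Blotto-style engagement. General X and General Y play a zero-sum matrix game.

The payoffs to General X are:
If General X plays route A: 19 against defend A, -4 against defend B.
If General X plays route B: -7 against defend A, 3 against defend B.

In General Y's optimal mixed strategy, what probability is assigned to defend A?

7/33

Row minima are -4 and -7, so General X's maximin is -4; column maxima are 19 and 3, so General Y's minimax is 3. These differ, so the equilibrium is in mixed strategies.
Let General Y play defend A with probability q. General X is indifferent when 19q − 4(1−q) = −7q + 3(1−q), giving q = 7/33.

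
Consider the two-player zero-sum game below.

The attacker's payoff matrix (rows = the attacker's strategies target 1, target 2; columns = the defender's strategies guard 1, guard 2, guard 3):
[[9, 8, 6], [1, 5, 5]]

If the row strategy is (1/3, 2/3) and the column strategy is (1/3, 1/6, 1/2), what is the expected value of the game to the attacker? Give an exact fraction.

44/9

Against (1/3, 1/6, 1/2), each row's expected payoff is target 1: 22/3; target 2: 11/3.
Taking the (1/3, 2/3)-weighted average: (1/3)·(22/3) + (2/3)·(11/3) = 44/9.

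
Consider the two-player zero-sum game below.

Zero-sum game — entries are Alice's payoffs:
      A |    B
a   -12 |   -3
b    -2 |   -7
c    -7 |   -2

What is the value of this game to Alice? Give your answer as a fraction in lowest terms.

Row a is strictly dominated by row c, so Alice never plays it.
The remaining 2×2 game on (b, c) × (A, B) has no saddle point. Let Alice play b with probability p; indifference gives −2p − 7(1−p) = −7p − 2(1−p), so p = 1/2.
Similarly Bob's optimal q on A is 1/2, and the value is -2·(1/2) + (-7)·(1/2) = -9/2.

-9/2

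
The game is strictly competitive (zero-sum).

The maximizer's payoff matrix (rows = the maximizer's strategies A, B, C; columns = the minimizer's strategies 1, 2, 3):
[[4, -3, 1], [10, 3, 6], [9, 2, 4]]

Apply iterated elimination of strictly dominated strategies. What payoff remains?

Row A is strictly dominated by row B (10>4, 3>-3, 6>1); eliminate A.
Column 3 is strictly dominated by 2 for the minimizer (3<6, 2<4); eliminate 3.
Row C is strictly dominated by row B (10>9, 3>2); eliminate C.
Column 1 is strictly dominated by 2 for the minimizer (3<10); eliminate 1.
Only (B, 2) remains, with payoff 3.

3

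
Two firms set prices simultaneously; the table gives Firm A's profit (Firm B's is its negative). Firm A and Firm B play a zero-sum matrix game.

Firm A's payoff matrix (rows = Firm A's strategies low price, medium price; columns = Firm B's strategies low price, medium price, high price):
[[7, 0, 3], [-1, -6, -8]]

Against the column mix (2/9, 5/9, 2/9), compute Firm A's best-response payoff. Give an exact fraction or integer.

low price: (7)·(2/9) + (0)·(5/9) + (3)·(2/9) = 20/9.
medium price: (-1)·(2/9) + (-6)·(5/9) + (-8)·(2/9) = -16/3.
The best pure response is low price with expected payoff 20/9.

20/9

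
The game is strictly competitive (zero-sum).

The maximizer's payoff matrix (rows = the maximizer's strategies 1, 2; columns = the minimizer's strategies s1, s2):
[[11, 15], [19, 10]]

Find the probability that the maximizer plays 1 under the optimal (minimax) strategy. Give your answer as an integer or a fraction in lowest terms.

Row minima are 11 and 10, so the maximizer's maximin is 11; column maxima are 19 and 15, so the minimizer's minimax is 15. These differ, so the equilibrium is in mixed strategies.
Let the maximizer play 1 with probability p. The minimizer is indifferent when 11p + 19(1−p) = 15p + 10(1−p), giving p = 9/13.

9/13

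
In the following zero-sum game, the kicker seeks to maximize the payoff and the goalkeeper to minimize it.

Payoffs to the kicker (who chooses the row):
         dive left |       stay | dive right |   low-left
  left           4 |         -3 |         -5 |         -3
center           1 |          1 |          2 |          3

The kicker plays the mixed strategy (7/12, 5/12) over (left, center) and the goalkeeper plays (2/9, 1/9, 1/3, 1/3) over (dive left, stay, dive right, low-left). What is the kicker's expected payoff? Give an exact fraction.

-43/108

Against (2/9, 1/9, 1/3, 1/3), each row's expected payoff is left: -19/9; center: 2.
Taking the (7/12, 5/12)-weighted average: (7/12)·(-19/9) + (5/12)·(2) = -43/108.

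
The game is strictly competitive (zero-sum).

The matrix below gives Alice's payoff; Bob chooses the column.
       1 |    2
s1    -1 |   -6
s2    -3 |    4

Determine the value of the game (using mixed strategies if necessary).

-11/6

Row minima are -6 and -3, so Alice's maximin is -3; column maxima are -1 and 4, so Bob's minimax is -1. These differ, so the equilibrium is in mixed strategies.
Let Alice play s1 with probability p. Bob is indifferent when −p − 3(1−p) = −6p + 4(1−p), giving p = 7/12.
Let Bob play 1 with probability q. Alice is indifferent when −q − 6(1−q) = −3q + 4(1−q), giving q = 5/6.
The value is -1·(5/6) + (-6)·(1/6) = -11/6.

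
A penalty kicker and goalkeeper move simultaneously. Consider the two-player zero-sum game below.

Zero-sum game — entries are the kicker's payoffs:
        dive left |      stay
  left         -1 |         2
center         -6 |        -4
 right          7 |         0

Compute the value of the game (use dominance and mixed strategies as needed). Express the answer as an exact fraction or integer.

7/5

Row center is strictly dominated by row left, so the kicker never plays it.
The remaining 2×2 game on (left, right) × (dive left, stay) has no saddle point. Let the kicker play left with probability p; indifference gives −p + 7(1−p) = 2p, so p = 7/10.
Similarly the goalkeeper's optimal q on dive left is 1/5, and the value is -1·(1/5) + (2)·(4/5) = 7/5.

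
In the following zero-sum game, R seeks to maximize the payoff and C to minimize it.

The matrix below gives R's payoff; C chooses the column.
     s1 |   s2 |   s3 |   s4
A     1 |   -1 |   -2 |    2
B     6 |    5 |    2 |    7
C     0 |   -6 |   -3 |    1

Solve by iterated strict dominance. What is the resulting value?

2

Column s4 is strictly dominated by s1 for C (1<2, 6<7, 0<1); eliminate s4.
Row A is strictly dominated by row B (6>1, 5>-1, 2>-2); eliminate A.
Column s1 is strictly dominated by s2 for C (5<6, -6<0); eliminate s1.
Row C is strictly dominated by row B (5>-6, 2>-3); eliminate C.
Column s2 is strictly dominated by s3 for C (2<5); eliminate s2.
Only (B, s3) remains, with payoff 2.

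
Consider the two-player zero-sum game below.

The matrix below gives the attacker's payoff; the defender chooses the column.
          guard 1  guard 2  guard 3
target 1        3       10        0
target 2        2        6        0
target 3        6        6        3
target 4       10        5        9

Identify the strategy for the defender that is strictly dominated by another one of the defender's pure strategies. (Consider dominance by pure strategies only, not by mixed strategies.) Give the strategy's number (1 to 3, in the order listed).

The defender prefers columns that give the attacker less. Compare guard 1 with guard 3: 0 < 3, 0 < 2, 3 < 6, 9 < 10.
So guard 3 strictly dominates guard 1 for the defender; guard 1 is strictly dominated.

1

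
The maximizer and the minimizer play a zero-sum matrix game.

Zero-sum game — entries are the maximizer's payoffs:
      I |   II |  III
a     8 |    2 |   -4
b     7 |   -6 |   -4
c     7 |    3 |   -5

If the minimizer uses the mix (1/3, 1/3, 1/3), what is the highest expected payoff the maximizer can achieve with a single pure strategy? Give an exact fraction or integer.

a: (8)·(1/3) + (2)·(1/3) + (-4)·(1/3) = 2.
b: (7)·(1/3) + (-6)·(1/3) + (-4)·(1/3) = -1.
c: (7)·(1/3) + (3)·(1/3) + (-5)·(1/3) = 5/3.
The best pure response is a with expected payoff 2.

2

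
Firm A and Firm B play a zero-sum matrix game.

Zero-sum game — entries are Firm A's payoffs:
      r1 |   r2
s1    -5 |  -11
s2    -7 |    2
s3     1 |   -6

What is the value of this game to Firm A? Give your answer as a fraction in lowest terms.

Row s1 is strictly dominated by row s3, so Firm A never plays it.
The remaining 2×2 game on (s2, s3) × (r1, r2) has no saddle point. Let Firm A play s2 with probability p; indifference gives −7p + (1−p) = 2p − 6(1−p), so p = 7/16.
Similarly Firm B's optimal q on r1 is 1/2, and the value is -7·(1/2) + (2)·(1/2) = -5/2.

-5/2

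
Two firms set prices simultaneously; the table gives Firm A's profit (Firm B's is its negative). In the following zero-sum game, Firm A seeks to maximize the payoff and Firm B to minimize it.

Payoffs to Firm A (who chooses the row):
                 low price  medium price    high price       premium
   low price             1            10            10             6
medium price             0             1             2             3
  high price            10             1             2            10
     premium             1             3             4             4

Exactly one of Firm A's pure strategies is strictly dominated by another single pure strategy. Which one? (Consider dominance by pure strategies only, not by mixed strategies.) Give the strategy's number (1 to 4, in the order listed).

Compare medium price with low price: 1 > 0, 10 > 1, 10 > 2, 6 > 3.
So low price strictly dominates medium price for Firm A; medium price is strictly dominated.

2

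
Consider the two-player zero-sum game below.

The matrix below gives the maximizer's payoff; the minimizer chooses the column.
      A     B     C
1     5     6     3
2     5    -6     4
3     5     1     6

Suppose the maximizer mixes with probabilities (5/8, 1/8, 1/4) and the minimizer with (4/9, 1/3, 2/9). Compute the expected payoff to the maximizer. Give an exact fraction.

25/6

Against (4/9, 1/3, 2/9), each row's expected payoff is 1: 44/9; 2: 10/9; 3: 35/9.
Taking the (5/8, 1/8, 1/4)-weighted average: (5/8)·(44/9) + (1/8)·(10/9) + (1/4)·(35/9) = 25/6.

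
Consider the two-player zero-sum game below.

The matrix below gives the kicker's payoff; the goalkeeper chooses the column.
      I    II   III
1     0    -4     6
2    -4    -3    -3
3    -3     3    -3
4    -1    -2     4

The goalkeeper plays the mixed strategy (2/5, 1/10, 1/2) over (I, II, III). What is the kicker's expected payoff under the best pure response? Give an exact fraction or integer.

1: (0)·(2/5) + (-4)·(1/10) + (6)·(1/2) = 13/5.
2: (-4)·(2/5) + (-3)·(1/10) + (-3)·(1/2) = -17/5.
3: (-3)·(2/5) + (3)·(1/10) + (-3)·(1/2) = -12/5.
4: (-1)·(2/5) + (-2)·(1/10) + (4)·(1/2) = 7/5.
The best pure response is 1 with expected payoff 13/5.

13/5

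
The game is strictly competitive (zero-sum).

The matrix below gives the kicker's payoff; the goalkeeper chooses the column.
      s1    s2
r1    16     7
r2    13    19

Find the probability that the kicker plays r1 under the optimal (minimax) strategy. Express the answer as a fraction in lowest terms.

Row minima are 7 and 13, so the kicker's maximin is 13; column maxima are 16 and 19, so the goalkeeper's minimax is 16. These differ, so the equilibrium is in mixed strategies.
Let the kicker play r1 with probability p. The goalkeeper is indifferent when 16p + 13(1−p) = 7p + 19(1−p), giving p = 2/5.

2/5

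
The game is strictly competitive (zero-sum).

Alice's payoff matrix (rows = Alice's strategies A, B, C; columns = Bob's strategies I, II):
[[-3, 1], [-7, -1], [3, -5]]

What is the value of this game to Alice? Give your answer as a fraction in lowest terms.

-1

Row B is strictly dominated by row A, so Alice never plays it.
The remaining 2×2 game on (A, C) × (I, II) has no saddle point. Let Alice play A with probability p; indifference gives −3p + 3(1−p) = p − 5(1−p), so p = 2/3.
Similarly Bob's optimal q on I is 1/2, and the value is -3·(1/2) + (1)·(1/2) = -1.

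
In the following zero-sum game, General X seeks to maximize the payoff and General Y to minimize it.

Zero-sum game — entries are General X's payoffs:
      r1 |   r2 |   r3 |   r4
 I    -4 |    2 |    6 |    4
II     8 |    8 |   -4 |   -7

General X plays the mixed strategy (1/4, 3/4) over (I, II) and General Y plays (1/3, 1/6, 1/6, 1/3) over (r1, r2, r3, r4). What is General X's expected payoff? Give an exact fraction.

Against (1/3, 1/6, 1/6, 1/3), each row's expected payoff is I: 4/3; II: 1.
Taking the (1/4, 3/4)-weighted average: (1/4)·(4/3) + (3/4)·(1) = 13/12.

13/12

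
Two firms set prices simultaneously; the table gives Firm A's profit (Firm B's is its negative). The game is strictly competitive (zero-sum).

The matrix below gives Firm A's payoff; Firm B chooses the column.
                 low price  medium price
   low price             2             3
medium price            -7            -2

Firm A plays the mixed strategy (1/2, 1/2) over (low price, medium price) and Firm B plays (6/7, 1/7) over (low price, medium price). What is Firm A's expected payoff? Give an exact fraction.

Against (6/7, 1/7), each row's expected payoff is low price: 15/7; medium price: -44/7.
Taking the (1/2, 1/2)-weighted average: (1/2)·(15/7) + (1/2)·(-44/7) = -29/14.

-29/14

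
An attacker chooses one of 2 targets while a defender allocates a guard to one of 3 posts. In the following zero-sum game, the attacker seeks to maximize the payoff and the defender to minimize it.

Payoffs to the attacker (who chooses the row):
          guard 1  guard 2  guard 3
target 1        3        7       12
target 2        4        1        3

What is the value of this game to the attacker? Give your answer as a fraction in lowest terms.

Column guard 3 is strictly dominated by guard 2 for the defender (it gives the attacker more in every row).
The remaining 2×2 game on (target 1, target 2) × (guard 1, guard 2) has no saddle point. Let the attacker play target 1 with probability p; indifference gives 3p + 4(1−p) = 7p + (1−p), so p = 3/7.
Similarly the defender's optimal q on guard 1 is 6/7, and the value is 3·(6/7) + (7)·(1/7) = 25/7.

25/7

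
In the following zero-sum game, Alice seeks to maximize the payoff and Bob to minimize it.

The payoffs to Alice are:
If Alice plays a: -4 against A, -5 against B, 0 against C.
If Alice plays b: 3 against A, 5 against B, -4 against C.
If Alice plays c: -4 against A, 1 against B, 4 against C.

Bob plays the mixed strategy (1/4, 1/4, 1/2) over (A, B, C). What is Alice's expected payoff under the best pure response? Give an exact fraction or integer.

5/4

a: (-4)·(1/4) + (-5)·(1/4) + (0)·(1/2) = -9/4.
b: (3)·(1/4) + (5)·(1/4) + (-4)·(1/2) = 0.
c: (-4)·(1/4) + (1)·(1/4) + (4)·(1/2) = 5/4.
The best pure response is c with expected payoff 5/4.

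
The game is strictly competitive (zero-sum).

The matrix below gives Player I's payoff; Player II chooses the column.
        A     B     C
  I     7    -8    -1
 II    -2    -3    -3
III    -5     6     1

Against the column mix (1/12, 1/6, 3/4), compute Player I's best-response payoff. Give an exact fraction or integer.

4/3

I: (7)·(1/12) + (-8)·(1/6) + (-1)·(3/4) = -3/2.
II: (-2)·(1/12) + (-3)·(1/6) + (-3)·(3/4) = -35/12.
III: (-5)·(1/12) + (6)·(1/6) + (1)·(3/4) = 4/3.
The best pure response is III with expected payoff 4/3.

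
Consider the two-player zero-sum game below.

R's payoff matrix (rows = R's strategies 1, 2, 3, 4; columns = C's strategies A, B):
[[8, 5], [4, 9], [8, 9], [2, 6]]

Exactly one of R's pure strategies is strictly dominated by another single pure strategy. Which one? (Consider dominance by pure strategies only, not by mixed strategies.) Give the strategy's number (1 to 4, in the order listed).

4

Compare 4 with 2: 4 > 2, 9 > 6.
So 2 strictly dominates 4 for R; 4 is strictly dominated.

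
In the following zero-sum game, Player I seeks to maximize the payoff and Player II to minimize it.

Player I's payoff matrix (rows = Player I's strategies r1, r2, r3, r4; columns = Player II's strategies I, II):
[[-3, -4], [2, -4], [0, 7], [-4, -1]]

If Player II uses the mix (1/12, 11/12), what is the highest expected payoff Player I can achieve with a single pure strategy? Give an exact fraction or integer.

77/12

r1: (-3)·(1/12) + (-4)·(11/12) = -47/12.
r2: (2)·(1/12) + (-4)·(11/12) = -7/2.
r3: (0)·(1/12) + (7)·(11/12) = 77/12.
r4: (-4)·(1/12) + (-1)·(11/12) = -5/4.
The best pure response is r3 with expected payoff 77/12.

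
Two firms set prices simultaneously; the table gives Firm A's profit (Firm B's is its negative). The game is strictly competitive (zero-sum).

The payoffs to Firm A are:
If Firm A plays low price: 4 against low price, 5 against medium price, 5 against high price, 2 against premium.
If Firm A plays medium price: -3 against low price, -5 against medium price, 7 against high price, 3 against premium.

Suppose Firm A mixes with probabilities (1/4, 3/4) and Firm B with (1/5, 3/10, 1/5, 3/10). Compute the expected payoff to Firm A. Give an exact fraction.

9/8

Against (1/5, 3/10, 1/5, 3/10), each row's expected payoff is low price: 39/10; medium price: 1/5.
Taking the (1/4, 3/4)-weighted average: (1/4)·(39/10) + (3/4)·(1/5) = 9/8.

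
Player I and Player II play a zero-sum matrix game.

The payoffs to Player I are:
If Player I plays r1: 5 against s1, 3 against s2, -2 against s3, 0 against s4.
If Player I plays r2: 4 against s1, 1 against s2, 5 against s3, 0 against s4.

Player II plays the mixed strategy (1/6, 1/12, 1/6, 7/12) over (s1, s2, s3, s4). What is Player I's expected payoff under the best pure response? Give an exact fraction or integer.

r1: (5)·(1/6) + (3)·(1/12) + (-2)·(1/6) + (0)·(7/12) = 3/4.
r2: (4)·(1/6) + (1)·(1/12) + (5)·(1/6) + (0)·(7/12) = 19/12.
The best pure response is r2 with expected payoff 19/12.

19/12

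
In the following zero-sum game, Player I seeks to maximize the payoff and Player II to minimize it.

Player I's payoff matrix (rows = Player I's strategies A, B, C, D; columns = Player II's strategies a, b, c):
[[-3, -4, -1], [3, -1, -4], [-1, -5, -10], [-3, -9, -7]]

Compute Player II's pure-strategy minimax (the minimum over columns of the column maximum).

The worst case (largest entry) in each column is a: 3, b: -1, c: -1.
The best (smallest) of these is -1.

-1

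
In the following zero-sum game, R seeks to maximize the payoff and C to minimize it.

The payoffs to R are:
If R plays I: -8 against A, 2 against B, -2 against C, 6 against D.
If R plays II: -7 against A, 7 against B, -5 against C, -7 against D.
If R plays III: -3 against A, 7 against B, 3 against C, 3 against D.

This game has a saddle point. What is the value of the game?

-3

Row minima: -8, -7, -3 → R's maximin is -3.
Column maxima: -3, 7, 3, 6 → C's minimax is -3.
They coincide at (III, A), so the value is -3.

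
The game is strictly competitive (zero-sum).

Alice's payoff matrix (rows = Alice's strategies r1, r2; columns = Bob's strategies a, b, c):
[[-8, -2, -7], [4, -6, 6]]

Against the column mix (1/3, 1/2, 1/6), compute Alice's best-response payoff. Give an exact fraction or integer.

-2/3

r1: (-8)·(1/3) + (-2)·(1/2) + (-7)·(1/6) = -29/6.
r2: (4)·(1/3) + (-6)·(1/2) + (6)·(1/6) = -2/3.
The best pure response is r2 with expected payoff -2/3.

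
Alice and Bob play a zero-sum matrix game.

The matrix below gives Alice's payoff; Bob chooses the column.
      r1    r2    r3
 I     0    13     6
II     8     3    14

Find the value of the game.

52/9

Column r3 is strictly dominated by r1 for Bob (it gives Alice more in every row).
The remaining 2×2 game on (I, II) × (r1, r2) has no saddle point. Let Alice play I with probability p; indifference gives 8(1−p) = 13p + 3(1−p), so p = 5/18.
Similarly Bob's optimal q on r1 is 5/9, and the value is 0·(5/9) + (13)·(4/9) = 52/9.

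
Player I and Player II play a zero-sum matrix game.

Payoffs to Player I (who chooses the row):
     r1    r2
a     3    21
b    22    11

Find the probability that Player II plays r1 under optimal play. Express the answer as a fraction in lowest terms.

10/29

Row minima are 3 and 11, so Player I's maximin is 11; column maxima are 22 and 21, so Player II's minimax is 21. These differ, so the equilibrium is in mixed strategies.
Let Player II play r1 with probability q. Player I is indifferent when 3q + 21(1−q) = 22q + 11(1−q), giving q = 10/29.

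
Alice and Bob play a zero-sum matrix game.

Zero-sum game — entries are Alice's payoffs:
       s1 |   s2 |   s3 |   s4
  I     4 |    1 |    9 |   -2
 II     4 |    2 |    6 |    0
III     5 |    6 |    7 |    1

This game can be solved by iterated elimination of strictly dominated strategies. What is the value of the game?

1

Row II is strictly dominated by row III (5>4, 6>2, 7>6, 1>0); eliminate II.
Column s2 is strictly dominated by s4 for Bob (-2<1, 1<6); eliminate s2.
Column s1 is strictly dominated by s4 for Bob (-2<4, 1<5); eliminate s1.
Column s3 is strictly dominated by s4 for Bob (-2<9, 1<7); eliminate s3.
Row I is strictly dominated by row III (1>-2); eliminate I.
Only (III, s4) remains, with payoff 1.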